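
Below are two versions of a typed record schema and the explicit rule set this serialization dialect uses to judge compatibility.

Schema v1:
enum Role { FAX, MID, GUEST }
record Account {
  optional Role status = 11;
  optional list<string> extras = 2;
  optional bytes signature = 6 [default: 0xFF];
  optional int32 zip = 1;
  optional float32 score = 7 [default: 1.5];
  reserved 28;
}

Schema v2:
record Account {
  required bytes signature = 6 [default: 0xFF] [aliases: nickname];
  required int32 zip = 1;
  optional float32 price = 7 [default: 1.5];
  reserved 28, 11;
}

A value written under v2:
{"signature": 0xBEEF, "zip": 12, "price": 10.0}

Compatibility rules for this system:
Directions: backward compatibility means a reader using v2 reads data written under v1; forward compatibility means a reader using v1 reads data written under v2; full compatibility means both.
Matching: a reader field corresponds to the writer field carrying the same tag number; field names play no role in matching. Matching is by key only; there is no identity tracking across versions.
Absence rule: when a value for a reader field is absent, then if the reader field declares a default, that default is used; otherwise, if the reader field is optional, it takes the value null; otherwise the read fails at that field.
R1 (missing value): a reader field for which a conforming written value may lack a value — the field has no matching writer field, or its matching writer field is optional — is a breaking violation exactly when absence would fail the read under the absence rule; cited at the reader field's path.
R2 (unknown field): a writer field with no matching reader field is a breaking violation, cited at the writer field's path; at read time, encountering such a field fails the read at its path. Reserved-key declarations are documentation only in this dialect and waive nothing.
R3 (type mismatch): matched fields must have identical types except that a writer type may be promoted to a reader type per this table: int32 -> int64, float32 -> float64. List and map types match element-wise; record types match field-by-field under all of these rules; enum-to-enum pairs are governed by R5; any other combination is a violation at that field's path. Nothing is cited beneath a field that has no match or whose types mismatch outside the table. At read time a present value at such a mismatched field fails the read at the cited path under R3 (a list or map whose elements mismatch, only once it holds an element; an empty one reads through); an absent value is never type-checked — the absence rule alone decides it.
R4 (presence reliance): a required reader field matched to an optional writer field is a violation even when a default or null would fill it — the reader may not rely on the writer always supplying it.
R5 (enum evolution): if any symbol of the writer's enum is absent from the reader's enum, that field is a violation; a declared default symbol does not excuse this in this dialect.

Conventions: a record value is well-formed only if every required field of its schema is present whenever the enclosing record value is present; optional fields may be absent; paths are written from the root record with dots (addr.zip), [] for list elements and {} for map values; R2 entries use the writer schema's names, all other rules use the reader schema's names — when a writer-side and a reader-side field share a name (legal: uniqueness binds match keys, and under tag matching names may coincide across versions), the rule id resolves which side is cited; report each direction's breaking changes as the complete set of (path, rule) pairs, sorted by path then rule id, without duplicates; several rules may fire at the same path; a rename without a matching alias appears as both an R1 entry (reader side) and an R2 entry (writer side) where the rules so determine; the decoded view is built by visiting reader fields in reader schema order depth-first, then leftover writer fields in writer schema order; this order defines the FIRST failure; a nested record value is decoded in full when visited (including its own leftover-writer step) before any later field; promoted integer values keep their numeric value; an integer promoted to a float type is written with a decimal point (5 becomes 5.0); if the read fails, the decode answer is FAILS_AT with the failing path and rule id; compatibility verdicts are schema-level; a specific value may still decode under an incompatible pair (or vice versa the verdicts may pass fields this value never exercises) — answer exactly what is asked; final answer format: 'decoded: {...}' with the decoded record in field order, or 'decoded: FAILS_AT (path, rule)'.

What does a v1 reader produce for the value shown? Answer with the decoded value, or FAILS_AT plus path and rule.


arrows below run writer -> reader for Account
migrating the Account value to v1:
  status := null (absent, optional -> null)
  extras := null (absent, optional -> null)
  signature := 0xBEEF
  zip := 12
  score := 10.0 (from writer price)
  => decoded: {"status": null, "extras": null, "signature": 0xBEEF, "zip": 12, "score": 10.0}
ruling out the remaining Account differences:
  removed field status from record Account -> matters for Account compatibility verdicts, not for this value's decode
  removed field extras from record Account -> matters for Account compatibility verdicts, not for this value's decode
  renamed field score to price in record Account -> triggers nothing under the printed rules; the Account answer is the same either way
  field zip in record Account: optional changed to required -> matters for Account compatibility verdicts, not for this value's decode
  field signature in record Account: optional changed to required -> matters for Account compatibility verdicts, not for this value's decode

decoded: {"status": null, "extras": null, "signature": 0xBEEF, "zip": 12, "score": 10.0}


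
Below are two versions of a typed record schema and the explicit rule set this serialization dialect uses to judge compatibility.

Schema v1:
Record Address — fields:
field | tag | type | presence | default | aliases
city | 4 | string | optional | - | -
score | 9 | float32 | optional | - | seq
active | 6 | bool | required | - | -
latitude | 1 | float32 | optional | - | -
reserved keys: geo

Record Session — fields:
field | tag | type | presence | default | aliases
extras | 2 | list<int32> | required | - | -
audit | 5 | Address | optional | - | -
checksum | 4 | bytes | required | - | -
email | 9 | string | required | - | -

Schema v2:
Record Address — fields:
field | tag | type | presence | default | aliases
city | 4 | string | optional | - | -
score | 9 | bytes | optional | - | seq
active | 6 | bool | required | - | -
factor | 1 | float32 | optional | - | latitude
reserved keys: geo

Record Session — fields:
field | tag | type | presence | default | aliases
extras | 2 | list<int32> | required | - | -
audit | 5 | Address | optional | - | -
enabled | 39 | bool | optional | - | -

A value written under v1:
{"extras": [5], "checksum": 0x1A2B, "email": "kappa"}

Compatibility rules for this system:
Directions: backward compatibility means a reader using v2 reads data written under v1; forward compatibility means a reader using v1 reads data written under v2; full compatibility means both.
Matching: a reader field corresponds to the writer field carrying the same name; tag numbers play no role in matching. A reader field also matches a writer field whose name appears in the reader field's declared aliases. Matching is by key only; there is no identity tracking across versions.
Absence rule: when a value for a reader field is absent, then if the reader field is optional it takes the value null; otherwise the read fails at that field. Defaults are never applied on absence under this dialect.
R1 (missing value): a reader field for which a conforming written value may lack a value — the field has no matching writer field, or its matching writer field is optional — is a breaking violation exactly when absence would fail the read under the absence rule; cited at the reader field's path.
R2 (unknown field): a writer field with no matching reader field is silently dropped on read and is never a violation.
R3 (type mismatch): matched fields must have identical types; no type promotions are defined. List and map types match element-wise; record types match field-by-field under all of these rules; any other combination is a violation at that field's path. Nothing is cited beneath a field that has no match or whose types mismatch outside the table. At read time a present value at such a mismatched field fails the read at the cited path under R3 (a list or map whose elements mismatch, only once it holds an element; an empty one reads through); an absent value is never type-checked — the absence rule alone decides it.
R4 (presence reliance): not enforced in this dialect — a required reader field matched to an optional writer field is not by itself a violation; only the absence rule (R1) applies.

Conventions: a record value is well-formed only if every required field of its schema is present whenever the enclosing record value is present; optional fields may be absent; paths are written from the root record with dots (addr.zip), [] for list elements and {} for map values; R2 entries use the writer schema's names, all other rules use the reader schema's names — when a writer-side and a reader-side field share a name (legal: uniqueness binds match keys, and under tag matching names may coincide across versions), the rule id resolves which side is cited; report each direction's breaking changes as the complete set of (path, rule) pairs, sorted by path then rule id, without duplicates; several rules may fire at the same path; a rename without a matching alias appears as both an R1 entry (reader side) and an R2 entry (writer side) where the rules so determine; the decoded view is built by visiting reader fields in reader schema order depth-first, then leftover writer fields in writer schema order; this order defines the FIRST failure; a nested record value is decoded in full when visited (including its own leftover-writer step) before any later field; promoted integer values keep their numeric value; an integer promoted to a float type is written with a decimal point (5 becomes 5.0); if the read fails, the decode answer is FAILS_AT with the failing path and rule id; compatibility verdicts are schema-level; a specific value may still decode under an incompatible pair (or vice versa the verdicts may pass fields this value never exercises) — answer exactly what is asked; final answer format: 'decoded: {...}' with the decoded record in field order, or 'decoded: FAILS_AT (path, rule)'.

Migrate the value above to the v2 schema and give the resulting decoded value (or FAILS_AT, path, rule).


each type pair in Session: writer, then reader
decode (reader v2):
  extras := [5]
  audit := null (missing; optional => null)
  enabled := null (missing; optional => null)
  writer checksum: no reader field; dropped
  writer email: no reader field; dropped
  => decoded: {"extras": [5], "audit": null, "enabled": null}
the other Session changes do not affect what is asked:
  renamed field latitude to factor in record Address (alias latitude declared on the renamed field) -> triggers nothing under the printed rules; the Session answer is the same either way
  field score in record Address: type float32 changed to bytes -> schema-level compatibility only; this Session value's decode is unchanged

decoded: {"extras": [5], "audit": null, "enabled": null}


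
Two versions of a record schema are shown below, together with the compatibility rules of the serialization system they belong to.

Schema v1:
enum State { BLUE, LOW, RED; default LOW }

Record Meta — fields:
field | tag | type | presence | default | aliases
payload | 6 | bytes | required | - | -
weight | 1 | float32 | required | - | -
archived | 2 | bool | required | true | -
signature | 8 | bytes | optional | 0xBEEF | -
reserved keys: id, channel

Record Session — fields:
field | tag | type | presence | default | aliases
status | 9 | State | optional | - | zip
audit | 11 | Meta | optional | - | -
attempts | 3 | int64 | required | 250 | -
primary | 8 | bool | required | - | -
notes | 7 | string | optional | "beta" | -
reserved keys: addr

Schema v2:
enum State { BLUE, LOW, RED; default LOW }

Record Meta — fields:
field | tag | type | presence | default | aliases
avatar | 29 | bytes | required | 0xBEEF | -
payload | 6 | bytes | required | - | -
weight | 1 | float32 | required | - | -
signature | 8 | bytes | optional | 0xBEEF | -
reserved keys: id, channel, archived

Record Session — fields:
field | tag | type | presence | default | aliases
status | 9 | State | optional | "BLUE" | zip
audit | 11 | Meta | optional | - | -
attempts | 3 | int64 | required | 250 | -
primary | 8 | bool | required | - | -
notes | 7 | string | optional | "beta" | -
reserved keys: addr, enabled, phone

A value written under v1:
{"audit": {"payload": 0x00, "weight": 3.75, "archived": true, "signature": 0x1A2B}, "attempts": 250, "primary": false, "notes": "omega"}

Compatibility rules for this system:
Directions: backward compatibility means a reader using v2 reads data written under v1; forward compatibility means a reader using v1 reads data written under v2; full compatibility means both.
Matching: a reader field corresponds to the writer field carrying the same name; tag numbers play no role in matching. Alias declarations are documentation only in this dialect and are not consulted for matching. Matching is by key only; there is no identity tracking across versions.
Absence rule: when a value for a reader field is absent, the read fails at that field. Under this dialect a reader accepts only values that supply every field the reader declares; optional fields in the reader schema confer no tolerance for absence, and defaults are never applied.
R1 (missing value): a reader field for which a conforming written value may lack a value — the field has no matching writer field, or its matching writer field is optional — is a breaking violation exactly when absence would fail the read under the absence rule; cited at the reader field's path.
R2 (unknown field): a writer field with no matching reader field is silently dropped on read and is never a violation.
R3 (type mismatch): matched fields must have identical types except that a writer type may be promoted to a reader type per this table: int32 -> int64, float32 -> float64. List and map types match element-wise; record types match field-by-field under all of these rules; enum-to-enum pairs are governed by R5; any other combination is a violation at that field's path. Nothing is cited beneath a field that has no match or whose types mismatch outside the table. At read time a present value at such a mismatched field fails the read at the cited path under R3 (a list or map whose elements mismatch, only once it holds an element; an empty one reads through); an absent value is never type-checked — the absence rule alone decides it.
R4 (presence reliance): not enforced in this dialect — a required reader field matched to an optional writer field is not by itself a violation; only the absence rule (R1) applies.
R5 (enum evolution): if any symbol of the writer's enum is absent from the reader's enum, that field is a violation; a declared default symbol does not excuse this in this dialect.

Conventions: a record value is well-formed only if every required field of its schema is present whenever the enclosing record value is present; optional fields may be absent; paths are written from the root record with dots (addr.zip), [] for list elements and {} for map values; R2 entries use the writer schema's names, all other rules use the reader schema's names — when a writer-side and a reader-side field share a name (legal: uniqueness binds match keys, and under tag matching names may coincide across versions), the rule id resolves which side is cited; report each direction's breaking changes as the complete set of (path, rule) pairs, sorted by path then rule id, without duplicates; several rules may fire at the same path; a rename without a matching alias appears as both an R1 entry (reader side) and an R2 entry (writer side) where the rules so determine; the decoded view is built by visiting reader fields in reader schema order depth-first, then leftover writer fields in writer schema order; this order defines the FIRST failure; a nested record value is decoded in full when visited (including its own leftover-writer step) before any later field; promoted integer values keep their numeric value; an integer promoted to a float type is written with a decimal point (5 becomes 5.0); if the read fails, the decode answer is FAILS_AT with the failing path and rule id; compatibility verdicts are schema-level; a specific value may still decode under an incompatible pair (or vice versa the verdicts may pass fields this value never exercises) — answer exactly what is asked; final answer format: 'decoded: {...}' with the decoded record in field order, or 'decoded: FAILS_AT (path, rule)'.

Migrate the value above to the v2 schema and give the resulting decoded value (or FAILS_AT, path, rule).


each type pair in Session: writer, then reader
decode (reader v2):
  read fails at status under R1 (no fill)
  => FAILS_AT (status, R1)
the rest of the Session diff is inert for this question:
  added field avatar to record Meta: required bytes, tag 29, default 0xBEEF (in v2 it sits immediately before payload) -> schema-level compatibility only; this Session value's decode is unchanged
  removed field archived from record Meta (its key "archived" joins the reserved list) -> schema-level compatibility only; this Session value's decode is unchanged

decoded: FAILS_AT (status, R1)


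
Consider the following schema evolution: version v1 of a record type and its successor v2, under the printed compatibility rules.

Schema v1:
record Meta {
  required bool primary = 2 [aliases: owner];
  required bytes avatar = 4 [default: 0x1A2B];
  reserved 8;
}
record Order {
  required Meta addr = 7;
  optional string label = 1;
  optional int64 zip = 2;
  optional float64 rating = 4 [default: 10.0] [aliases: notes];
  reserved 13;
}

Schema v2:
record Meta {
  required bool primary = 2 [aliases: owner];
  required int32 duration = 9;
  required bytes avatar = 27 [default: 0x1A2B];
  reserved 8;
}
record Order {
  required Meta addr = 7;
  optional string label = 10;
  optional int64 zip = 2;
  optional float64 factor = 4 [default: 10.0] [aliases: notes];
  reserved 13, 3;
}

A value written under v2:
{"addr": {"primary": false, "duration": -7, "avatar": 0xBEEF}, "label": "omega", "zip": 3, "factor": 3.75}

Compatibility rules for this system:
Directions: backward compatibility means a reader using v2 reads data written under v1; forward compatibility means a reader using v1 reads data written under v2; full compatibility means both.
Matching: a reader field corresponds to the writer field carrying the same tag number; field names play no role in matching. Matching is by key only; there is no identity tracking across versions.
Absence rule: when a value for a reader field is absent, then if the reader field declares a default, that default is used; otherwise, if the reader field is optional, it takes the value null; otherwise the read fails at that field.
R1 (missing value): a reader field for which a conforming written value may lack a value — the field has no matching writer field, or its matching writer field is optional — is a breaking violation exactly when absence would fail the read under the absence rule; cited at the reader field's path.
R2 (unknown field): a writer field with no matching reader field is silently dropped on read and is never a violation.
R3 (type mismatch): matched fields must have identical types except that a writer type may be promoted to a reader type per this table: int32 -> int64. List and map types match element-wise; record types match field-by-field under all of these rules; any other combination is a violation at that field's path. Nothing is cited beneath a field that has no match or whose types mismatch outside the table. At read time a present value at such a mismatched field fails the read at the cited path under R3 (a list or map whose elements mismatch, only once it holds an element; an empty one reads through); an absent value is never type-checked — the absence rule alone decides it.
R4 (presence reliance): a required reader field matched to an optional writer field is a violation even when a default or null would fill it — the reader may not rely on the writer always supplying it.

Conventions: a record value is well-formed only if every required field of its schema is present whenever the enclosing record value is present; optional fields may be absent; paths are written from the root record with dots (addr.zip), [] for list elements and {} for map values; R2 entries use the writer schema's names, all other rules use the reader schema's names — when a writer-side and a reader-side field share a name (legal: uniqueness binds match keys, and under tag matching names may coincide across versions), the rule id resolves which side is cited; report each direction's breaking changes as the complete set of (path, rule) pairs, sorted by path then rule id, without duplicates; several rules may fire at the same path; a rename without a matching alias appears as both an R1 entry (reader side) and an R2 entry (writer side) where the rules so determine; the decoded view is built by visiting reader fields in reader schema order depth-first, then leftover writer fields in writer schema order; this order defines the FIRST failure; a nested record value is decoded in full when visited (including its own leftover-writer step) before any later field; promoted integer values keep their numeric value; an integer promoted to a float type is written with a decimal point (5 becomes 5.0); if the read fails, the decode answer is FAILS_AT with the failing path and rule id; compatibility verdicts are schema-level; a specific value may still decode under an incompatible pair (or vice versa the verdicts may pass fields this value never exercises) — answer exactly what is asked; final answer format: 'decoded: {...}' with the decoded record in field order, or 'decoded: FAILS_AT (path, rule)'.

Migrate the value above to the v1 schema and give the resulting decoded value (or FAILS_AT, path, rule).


each type pair in Order: writer, then reader
decode walk for Order under reader schema v1:
  addr.primary := false
  addr.avatar := 0x1A2B (no value, default fills)
  writer addr.duration: unmatched, discarded
  writer addr.avatar: unmatched, discarded
  label := null (not supplied -> null)
  zip := 3
  rating := 3.75 (from writer factor)
  writer label: unmatched, discarded
  => decoded: {"addr": {"primary": false, "avatar": 0x1A2B}, "label": null, "zip": 3, "rating": 3.75}
ruling out the remaining Order differences:
  added field duration to record Meta: required int32, tag 9 (in v2 it sits immediately before avatar) -> matters for Order compatibility verdicts, not for this value's decode
  renamed field rating to factor in record Order -> no rule fires on it and the decoded Order view is identical with or without it

decoded: {"addr": {"primary": false, "avatar": 0x1A2B}, "label": null, "zip": 3, "rating": 3.75}


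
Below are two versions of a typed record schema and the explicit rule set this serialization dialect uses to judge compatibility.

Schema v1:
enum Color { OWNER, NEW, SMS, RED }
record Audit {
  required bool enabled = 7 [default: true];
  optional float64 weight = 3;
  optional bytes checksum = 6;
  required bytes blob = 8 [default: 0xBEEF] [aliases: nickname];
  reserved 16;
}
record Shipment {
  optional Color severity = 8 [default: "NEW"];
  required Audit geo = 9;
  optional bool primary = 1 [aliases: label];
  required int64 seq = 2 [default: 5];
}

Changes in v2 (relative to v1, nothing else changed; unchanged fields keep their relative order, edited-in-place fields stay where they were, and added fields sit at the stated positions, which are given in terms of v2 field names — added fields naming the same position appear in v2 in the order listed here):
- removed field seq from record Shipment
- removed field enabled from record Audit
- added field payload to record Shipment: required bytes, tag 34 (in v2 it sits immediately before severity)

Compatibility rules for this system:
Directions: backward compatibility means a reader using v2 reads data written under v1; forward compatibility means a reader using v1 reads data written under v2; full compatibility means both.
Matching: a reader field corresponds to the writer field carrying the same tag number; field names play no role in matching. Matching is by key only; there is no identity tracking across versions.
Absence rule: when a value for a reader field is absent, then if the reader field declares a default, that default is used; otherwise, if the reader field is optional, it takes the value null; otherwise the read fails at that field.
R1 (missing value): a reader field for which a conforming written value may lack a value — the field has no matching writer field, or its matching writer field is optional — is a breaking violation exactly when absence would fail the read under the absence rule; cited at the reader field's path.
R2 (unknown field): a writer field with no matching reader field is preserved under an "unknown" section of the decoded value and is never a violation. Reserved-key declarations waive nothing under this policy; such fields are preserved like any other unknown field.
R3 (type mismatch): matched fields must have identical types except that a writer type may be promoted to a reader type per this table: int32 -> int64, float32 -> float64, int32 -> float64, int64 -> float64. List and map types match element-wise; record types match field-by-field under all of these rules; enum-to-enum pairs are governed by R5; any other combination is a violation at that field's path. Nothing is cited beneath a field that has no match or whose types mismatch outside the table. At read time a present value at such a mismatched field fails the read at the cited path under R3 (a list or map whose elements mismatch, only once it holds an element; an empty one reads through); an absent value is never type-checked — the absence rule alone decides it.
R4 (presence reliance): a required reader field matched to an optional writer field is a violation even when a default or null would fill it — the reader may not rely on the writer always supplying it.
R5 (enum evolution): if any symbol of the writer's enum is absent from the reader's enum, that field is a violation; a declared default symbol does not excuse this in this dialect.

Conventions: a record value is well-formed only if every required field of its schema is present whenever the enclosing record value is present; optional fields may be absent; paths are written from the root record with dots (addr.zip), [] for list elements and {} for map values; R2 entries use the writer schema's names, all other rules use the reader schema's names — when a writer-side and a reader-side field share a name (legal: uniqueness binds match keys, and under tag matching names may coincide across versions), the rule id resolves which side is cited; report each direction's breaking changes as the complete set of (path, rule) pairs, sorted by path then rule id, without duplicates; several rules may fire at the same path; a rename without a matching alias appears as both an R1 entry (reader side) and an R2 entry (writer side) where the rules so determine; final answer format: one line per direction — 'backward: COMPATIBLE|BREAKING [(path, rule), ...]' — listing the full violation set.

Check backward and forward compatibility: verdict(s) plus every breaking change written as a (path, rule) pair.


the writer's type comes first in each Shipment pair
backward for Shipment (reader v2, writer v1):
  payload: no writer match
  severity: Color -> Color, writer optional; from severity
  geo: Audit -> Audit, writer required; from geo
  primary: bool -> bool, writer optional; from primary
  leftover writer field: seq
  geo.weight: float64 -> float64, writer optional; from geo.weight
  geo.checksum: bytes -> bytes, writer optional; from geo.checksum
  geo.blob: bytes -> bytes, writer required; from geo.blob
  leftover writer field: geo.enabled
  violation R1 at payload
  => backward: BREAKING (1)
forward for Shipment (reader v1, writer v2):
  severity: Color -> Color, writer optional; from severity
  geo: Audit -> Audit, writer required; from geo
  primary: bool -> bool, writer optional; from primary
  seq: no writer match
  leftover writer field: payload
  geo.enabled: no writer match
  geo.weight: float64 -> float64, writer optional; from geo.weight
  geo.checksum: bytes -> bytes, writer optional; from geo.checksum
  geo.blob: bytes -> bytes, writer required; from geo.blob
  => forward verdict for Shipment: COMPATIBLE, no violations

backward: BREAKING [(payload, R1)]; forward: COMPATIBLE []


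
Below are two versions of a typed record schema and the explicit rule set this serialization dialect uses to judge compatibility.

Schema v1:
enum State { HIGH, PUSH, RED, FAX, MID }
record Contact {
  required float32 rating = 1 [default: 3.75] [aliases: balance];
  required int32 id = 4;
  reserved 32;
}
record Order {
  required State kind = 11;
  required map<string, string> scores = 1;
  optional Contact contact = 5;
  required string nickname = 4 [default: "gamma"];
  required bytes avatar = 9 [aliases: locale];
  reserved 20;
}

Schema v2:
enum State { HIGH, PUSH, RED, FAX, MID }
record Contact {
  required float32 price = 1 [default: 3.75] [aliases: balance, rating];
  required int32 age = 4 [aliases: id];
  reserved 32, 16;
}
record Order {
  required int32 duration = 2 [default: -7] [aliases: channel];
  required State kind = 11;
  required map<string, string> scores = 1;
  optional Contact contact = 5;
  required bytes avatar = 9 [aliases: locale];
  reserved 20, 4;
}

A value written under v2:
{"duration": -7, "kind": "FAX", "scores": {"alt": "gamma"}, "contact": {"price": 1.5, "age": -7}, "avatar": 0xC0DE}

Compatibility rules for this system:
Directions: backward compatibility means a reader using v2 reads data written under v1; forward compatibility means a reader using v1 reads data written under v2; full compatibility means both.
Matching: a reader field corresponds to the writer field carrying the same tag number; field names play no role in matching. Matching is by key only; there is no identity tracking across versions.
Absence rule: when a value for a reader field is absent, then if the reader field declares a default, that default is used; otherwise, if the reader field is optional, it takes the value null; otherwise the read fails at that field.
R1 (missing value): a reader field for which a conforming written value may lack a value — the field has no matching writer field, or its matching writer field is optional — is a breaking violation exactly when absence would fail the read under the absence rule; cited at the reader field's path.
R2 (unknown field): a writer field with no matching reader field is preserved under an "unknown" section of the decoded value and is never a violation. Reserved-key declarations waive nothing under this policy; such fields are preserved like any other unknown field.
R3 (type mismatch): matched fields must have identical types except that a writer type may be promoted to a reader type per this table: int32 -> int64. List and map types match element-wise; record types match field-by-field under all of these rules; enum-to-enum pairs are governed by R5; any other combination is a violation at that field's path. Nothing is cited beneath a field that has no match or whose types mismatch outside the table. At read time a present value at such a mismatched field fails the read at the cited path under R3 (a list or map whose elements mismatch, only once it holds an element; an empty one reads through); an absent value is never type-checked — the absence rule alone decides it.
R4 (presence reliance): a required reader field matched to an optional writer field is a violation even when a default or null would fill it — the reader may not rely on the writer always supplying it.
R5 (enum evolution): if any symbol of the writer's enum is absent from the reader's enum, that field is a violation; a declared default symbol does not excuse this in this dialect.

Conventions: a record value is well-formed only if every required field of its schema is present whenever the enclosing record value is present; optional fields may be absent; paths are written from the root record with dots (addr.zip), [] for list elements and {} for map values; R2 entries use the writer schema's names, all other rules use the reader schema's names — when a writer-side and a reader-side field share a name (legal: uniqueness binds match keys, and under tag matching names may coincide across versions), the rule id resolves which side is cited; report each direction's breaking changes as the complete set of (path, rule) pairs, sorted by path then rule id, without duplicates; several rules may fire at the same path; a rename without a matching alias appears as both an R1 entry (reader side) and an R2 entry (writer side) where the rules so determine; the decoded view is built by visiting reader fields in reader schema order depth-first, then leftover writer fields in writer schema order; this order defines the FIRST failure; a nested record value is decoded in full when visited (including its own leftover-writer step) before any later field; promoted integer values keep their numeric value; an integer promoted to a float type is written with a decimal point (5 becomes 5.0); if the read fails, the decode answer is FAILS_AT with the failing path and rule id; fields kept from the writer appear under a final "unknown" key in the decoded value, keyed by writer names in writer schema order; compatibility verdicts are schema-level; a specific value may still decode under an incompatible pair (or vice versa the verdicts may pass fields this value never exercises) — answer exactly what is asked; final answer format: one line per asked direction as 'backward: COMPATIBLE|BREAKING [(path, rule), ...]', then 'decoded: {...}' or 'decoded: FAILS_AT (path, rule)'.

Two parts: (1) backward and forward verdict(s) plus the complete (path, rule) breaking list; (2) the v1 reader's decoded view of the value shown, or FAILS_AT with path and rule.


in Order below, arrows point writer -> reader
checking backward for Order: reader v2 against writer v1:
  duration has no writer counterpart
  kind <- kind (State -> State, writer required)
  scores <- scores (map<string, string> -> map<string, string>, writer required)
  contact <- contact (Contact -> Contact, writer optional)
  avatar <- avatar (bytes -> bytes, writer required)
  writer nickname: unknown to reader
  contact.price <- contact.rating (float32 -> float32, writer required)
  contact.age <- contact.id (int32 -> int32, writer required)
  => backward: COMPATIBLE
checking forward for Order: reader v1 against writer v2:
  kind <- kind (State -> State, writer required)
  scores <- scores (map<string, string> -> map<string, string>, writer required)
  contact <- contact (Contact -> Contact, writer optional)
  nickname has no writer counterpart
  avatar <- avatar (bytes -> bytes, writer required)
  writer duration: unknown to reader
  contact.rating <- contact.price (float32 -> float32, writer required)
  contact.id <- contact.age (int32 -> int32, writer required)
  => forward: COMPATIBLE
decoding the Order value with the v1 reader:
  kind := "FAX"
  scores := {"alt": "gamma"}
  contact.rating := 1.5 (from writer price)
  contact.id := -7 (from writer age)
  nickname := "gamma" (no value, default fills)
  avatar := 0xC0DE
  writer duration: kept under "unknown"
  => decoded: {"kind": "FAX", "scores": {"alt": "gamma"}, "contact": {"rating": 1.5, "id": -7}, "nickname": "gamma", "avatar": 0xC0DE, "unknown": {"duration": -7}}

backward: COMPATIBLE []; forward: COMPATIBLE []; decoded: {"kind": "FAX", "scores": {"alt": "gamma"}, "contact": {"rating": 1.5, "id": -7}, "nickname": "gamma", "avatar": 0xC0DE, "unknown": {"duration": -7}}


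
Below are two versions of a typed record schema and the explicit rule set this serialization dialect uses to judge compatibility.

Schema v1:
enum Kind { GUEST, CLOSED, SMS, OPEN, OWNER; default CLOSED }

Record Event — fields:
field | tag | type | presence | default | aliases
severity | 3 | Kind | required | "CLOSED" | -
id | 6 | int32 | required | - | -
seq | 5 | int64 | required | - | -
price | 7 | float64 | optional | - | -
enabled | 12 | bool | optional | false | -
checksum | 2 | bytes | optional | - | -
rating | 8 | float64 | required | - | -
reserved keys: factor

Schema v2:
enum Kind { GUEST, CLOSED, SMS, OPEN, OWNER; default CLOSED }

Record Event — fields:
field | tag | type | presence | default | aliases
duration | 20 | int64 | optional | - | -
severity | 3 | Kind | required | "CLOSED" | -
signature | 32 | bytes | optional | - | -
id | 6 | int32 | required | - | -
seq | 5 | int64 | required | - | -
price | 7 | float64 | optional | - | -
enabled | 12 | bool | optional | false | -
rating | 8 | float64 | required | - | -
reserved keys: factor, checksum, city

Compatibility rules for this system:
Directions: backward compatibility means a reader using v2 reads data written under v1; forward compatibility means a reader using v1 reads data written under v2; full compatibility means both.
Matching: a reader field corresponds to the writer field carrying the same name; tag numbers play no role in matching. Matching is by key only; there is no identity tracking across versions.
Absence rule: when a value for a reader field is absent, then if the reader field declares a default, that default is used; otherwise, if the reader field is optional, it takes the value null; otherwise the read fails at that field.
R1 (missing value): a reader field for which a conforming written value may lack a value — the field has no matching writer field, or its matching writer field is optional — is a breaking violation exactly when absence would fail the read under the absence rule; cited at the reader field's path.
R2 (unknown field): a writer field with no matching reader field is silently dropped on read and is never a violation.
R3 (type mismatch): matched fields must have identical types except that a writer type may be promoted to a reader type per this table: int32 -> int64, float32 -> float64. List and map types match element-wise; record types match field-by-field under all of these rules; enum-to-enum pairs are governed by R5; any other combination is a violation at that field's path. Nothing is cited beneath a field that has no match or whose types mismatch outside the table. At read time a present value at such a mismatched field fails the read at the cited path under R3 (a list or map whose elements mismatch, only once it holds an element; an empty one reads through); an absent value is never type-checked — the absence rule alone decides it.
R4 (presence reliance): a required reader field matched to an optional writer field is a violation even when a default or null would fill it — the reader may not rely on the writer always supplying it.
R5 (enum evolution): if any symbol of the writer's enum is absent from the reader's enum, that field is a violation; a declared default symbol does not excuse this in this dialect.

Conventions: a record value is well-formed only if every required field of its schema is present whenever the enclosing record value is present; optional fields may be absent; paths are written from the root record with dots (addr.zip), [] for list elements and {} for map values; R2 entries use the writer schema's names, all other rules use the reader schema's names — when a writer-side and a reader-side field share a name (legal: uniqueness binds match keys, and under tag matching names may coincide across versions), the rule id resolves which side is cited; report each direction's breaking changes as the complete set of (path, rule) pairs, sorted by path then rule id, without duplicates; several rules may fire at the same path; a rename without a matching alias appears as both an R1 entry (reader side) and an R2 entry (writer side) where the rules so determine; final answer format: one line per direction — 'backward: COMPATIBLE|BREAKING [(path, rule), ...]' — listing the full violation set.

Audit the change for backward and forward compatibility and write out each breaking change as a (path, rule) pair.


backward: COMPATIBLE []; forward: COMPATIBLE []

in Event below, arrows point writer -> reader
backward pass over Event, reader schema v2, writer schema v1:
  duration has no writer counterpart
  writer required, Kind -> Kind: reader severity maps from writer severity
  signature has no writer counterpart
  writer required, int32 -> int32: reader id maps from writer id
  writer required, int64 -> int64: reader seq maps from writer seq
  writer optional, float64 -> float64: reader price maps from writer price
  writer optional, bool -> bool: reader enabled maps from writer enabled
  writer required, float64 -> float64: reader rating maps from writer rating
  writer field checksum has no reader counterpart
  => backward verdict for Event: COMPATIBLE, no violations
forward pass over Event, reader schema v1, writer schema v2:
  writer required, Kind -> Kind: reader severity maps from writer severity
  writer required, int32 -> int32: reader id maps from writer id
  writer required, int64 -> int64: reader seq maps from writer seq
  writer optional, float64 -> float64: reader price maps from writer price
  writer optional, bool -> bool: reader enabled maps from writer enabled
  checksum has no writer counterpart
  writer required, float64 -> float64: reader rating maps from writer rating
  writer field duration has no reader counterpart
  writer field signature has no reader counterpart
  => forward verdict for Event: COMPATIBLE, no violations
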